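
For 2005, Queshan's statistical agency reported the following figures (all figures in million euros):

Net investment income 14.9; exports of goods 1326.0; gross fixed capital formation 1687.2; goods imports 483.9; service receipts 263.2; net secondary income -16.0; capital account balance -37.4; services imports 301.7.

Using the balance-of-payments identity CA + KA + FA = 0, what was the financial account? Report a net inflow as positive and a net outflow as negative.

-765.1

Goods balance = 1326.0 - 483.9 = 842.1
Services balance = 263.2 - 301.7 = -38.5
Trade balance (goods + services) = 842.1 + (-38.5) = 803.6
Net primary income = 14.9
Net secondary income = -16.0
Current account = 803.6 + 14.9 + (-16.0) = 802.5
Financial account = -(802.5 + (-37.4)) = -765.1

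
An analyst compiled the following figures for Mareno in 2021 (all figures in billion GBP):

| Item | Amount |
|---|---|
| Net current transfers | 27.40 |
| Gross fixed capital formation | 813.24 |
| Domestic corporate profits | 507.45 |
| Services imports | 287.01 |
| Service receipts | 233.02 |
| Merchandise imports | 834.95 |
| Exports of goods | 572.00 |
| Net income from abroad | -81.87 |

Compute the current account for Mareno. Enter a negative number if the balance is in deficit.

Goods balance = 572.00 - 834.95 = -262.95
Services balance = 233.02 - 287.01 = -53.99
Trade balance (goods + services) = -262.95 + (-53.99) = -316.94
Net primary income = -81.87
Net secondary income = 27.40
Current account = -316.94 + (-81.87) + 27.40 = -371.41

-371.41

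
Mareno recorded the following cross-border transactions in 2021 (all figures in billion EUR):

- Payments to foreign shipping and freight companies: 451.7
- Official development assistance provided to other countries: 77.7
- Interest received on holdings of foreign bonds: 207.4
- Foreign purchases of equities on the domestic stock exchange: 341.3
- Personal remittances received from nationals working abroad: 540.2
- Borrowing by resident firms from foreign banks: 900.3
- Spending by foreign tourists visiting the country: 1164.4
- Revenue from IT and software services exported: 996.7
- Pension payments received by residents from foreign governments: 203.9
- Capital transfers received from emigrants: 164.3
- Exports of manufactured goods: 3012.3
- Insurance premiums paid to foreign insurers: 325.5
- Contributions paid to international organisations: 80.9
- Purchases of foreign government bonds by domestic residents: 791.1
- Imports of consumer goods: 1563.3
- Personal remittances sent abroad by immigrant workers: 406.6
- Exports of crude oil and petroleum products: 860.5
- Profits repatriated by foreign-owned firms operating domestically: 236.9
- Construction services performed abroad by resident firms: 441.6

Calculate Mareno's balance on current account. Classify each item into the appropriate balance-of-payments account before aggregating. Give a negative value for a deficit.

Goods: 860.5 + 3012.3 - 1563.3 = 2309.5
Services: 441.6 - 451.7 + 1164.4 + 996.7 - 325.5 = 1825.5
Primary income: 207.4 - 236.9 = -29.5
Secondary income: 540.2 + 203.9 - 77.7 - 80.9 - 406.6 = 178.9
Current account = 2309.5 + 1825.5 + (-29.5) + 178.9 = 4284.4
(Excluded from the current account — financial account: foreign purchases of equities on the domestic stock exchange 341.3, borrowing by resident firms from foreign banks 900.3, purchases of foreign government bonds by domestic residents 791.1; capital account: capital transfers received from emigrants 164.3.)

4284.4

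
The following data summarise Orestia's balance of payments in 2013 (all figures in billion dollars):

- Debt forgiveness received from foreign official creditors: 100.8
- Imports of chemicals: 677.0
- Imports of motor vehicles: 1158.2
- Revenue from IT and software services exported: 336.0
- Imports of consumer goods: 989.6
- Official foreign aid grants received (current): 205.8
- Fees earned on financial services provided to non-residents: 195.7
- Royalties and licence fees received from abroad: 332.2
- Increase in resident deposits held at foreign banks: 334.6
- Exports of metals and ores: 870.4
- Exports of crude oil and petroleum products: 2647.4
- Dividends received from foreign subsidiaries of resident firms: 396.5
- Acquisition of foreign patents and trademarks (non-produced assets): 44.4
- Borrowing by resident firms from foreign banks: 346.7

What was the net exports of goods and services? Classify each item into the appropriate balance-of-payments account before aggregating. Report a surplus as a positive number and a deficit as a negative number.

Goods: 870.4 - 989.6 - 1158.2 - 677.0 + 2647.4 = 693.0
Services: 195.7 + 332.2 + 336.0 = 863.9
Trade balance = 693.0 + 863.9 = 1556.9
(Excluded from the trade balance — capital account: debt forgiveness received from foreign official creditors 100.8, acquisition of foreign patents and trademarks (non-produced assets) 44.4; secondary income: official foreign aid grants received (current) 205.8; financial account: increase in resident deposits held at foreign banks 334.6, borrowing by resident firms from foreign banks 346.7; primary income: dividends received from foreign subsidiaries of resident firms 396.5.)

1556.9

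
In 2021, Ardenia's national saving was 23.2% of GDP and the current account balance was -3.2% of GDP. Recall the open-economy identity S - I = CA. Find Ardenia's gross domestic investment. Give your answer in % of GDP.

S - I = CA (net lending to the rest of the world).
I = S - CA = 23.2 - (-3.2) = 26.4

26.4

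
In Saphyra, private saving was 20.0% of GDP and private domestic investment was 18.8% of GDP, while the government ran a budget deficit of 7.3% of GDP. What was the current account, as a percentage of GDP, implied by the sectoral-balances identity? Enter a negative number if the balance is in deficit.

By the sectoral-balances identity, CA = (S_private - I) + (T - G).
Private balance = 20.0 - 18.8 = 1.2
Government balance (T - G) = -7.3
CA = 1.2 + (-7.3) = -6.1

-6.1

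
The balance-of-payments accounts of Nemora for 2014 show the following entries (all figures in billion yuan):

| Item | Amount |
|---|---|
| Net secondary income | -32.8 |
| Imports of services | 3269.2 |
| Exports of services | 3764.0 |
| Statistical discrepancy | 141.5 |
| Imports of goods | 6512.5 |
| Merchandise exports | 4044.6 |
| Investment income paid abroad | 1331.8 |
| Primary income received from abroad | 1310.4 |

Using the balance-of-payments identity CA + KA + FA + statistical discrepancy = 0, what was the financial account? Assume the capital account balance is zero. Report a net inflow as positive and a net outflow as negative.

Goods balance = 4044.6 - 6512.5 = -2467.9
Services balance = 3764.0 - 3269.2 = 494.8
Trade balance (goods + services) = -2467.9 + 494.8 = -1973.1
Net primary income = 1310.4 - 1331.8 = -21.4
Net secondary income = -32.8
Current account = -1973.1 + (-21.4) + (-32.8) = -2027.3
Financial account = -(-2027.3 + 141.5) = 1885.8

1885.8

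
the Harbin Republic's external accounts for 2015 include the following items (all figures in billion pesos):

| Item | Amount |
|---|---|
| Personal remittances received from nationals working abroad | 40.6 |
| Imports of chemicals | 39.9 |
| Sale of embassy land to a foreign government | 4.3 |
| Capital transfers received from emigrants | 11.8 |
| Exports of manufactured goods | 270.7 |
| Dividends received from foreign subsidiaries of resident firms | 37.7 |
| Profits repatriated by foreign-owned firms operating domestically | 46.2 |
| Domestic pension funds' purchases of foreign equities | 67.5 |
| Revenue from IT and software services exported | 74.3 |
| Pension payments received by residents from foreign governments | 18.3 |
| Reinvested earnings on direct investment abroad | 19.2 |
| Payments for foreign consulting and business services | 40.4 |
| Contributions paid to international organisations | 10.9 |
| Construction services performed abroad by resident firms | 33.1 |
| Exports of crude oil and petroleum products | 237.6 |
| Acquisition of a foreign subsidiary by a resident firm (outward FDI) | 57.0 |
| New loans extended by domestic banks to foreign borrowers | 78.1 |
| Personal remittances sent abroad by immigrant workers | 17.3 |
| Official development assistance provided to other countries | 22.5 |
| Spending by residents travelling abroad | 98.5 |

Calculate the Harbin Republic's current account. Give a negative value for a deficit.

455.8

Goods: -39.9 + 270.7 + 237.6 = 468.4
Services: 74.3 - 40.4 - 98.5 + 33.1 = -31.5
Primary income: -46.2 + 19.2 + 37.7 = 10.7
Secondary income: -22.5 - 17.3 + 18.3 + 40.6 - 10.9 = 8.2
Current account = 468.4 + (-31.5) + 10.7 + 8.2 = 455.8
(Excluded from the current account — capital account: sale of embassy land to a foreign government 4.3, capital transfers received from emigrants 11.8; financial account: domestic pension funds' purchases of foreign equities 67.5, acquisition of a foreign subsidiary by a resident firm (outward FDI) 57.0, new loans extended by domestic banks to foreign borrowers 78.1.)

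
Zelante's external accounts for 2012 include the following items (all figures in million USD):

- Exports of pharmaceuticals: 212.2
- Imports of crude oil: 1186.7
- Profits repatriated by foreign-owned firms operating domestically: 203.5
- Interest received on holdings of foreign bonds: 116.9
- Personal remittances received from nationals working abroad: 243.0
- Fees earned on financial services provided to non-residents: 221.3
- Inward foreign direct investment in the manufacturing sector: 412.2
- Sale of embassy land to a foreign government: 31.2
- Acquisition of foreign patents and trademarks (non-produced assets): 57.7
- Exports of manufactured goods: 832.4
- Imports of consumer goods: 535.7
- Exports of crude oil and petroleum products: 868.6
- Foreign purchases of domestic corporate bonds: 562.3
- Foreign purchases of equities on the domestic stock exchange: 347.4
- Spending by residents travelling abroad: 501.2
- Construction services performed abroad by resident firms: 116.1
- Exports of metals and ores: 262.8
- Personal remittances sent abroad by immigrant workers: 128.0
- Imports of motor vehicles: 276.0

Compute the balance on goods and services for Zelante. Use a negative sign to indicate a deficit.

13.8

Goods: 868.6 + 212.2 - 276.0 - 535.7 - 1186.7 + 832.4 + 262.8 = 177.6
Services: 221.3 - 501.2 + 116.1 = -163.8
Trade balance = 177.6 + (-163.8) = 13.8
(Excluded from the trade balance — primary income: profits repatriated by foreign-owned firms operating domestically 203.5, interest received on holdings of foreign bonds 116.9; secondary income: personal remittances received from nationals working abroad 243.0, personal remittances sent abroad by immigrant workers 128.0; financial account: inward foreign direct investment in the manufacturing sector 412.2, foreign purchases of domestic corporate bonds 562.3, foreign purchases of equities on the domestic stock exchange 347.4; capital account: sale of embassy land to a foreign government 31.2, acquisition of foreign patents and trademarks (non-produced assets) 57.7.)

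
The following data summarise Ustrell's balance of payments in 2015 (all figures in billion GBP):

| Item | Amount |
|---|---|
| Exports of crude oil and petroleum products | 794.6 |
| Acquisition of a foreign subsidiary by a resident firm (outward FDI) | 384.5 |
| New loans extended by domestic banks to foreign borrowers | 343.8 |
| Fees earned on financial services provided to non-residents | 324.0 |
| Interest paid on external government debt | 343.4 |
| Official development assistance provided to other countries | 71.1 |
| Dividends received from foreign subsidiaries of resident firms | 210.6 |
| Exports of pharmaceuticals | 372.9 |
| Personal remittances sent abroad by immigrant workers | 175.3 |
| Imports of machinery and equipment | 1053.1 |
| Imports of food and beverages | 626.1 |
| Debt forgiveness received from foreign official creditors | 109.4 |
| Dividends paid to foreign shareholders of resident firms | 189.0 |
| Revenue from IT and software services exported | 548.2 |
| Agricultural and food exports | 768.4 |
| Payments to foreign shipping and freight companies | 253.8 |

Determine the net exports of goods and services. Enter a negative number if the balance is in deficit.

875.1

Goods: 794.6 + 768.4 - 626.1 - 1053.1 + 372.9 = 256.7
Services: 324.0 - 253.8 + 548.2 = 618.4
Trade balance = 256.7 + 618.4 = 875.1
(Excluded from the trade balance — financial account: acquisition of a foreign subsidiary by a resident firm (outward FDI) 384.5, new loans extended by domestic banks to foreign borrowers 343.8; primary income: interest paid on external government debt 343.4, dividends received from foreign subsidiaries of resident firms 210.6, dividends paid to foreign shareholders of resident firms 189.0; secondary income: official development assistance provided to other countries 71.1, personal remittances sent abroad by immigrant workers 175.3; capital account: debt forgiveness received from foreign official creditors 109.4.)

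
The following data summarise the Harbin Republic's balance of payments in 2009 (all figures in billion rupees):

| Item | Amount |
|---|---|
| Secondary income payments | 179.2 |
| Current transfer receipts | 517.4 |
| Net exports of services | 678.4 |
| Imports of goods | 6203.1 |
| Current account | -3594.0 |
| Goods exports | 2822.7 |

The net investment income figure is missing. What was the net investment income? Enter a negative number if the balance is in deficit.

-1230.2

Current account = goods balance + services balance + net primary income + net secondary income
Sum of the known components = -2363.8
Net investment income = CA - (known components) = -3594.0 - (-2363.8) = -1230.2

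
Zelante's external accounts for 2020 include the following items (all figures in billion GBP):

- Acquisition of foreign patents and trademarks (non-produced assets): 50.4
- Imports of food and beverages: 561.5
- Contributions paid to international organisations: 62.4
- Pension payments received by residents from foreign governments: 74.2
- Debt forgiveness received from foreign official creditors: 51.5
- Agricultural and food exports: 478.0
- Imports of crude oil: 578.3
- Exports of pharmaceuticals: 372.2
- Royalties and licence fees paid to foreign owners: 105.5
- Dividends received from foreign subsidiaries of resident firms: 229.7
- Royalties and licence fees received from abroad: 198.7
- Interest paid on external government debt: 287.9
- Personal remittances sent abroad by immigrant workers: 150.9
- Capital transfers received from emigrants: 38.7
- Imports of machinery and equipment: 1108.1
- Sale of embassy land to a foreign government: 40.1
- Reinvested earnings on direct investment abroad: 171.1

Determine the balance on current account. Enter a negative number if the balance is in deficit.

-1330.7

Goods: -578.3 - 1108.1 + 478.0 + 372.2 - 561.5 = -1397.7
Services: -105.5 + 198.7 = 93.2
Primary income: 171.1 + 229.7 - 287.9 = 112.9
Secondary income: -150.9 - 62.4 + 74.2 = -139.1
Current account = (-1397.7) + 93.2 + 112.9 + (-139.1) = -1330.7
(Excluded from the current account — capital account: acquisition of foreign patents and trademarks (non-produced assets) 50.4, debt forgiveness received from foreign official creditors 51.5, capital transfers received from emigrants 38.7, sale of embassy land to a foreign government 40.1.)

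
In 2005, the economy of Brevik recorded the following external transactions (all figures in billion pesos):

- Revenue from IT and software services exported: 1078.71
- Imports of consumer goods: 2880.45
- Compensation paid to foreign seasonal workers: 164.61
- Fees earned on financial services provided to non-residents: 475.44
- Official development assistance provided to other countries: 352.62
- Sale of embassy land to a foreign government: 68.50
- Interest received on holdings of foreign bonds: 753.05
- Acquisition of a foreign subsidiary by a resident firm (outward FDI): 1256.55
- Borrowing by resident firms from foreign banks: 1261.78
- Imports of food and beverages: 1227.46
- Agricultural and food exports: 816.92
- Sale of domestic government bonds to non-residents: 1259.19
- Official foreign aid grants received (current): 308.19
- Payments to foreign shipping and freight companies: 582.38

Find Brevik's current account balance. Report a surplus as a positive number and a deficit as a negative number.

-1775.21

Goods: -1227.46 + 816.92 - 2880.45 = -3290.99
Services: 475.44 + 1078.71 - 582.38 = 971.77
Primary income: 753.05 - 164.61 = 588.44
Secondary income: 308.19 - 352.62 = -44.43
Current account = (-3290.99) + 971.77 + 588.44 + (-44.43) = -1775.21
(Excluded from the current account — capital account: sale of embassy land to a foreign government 68.50; financial account: acquisition of a foreign subsidiary by a resident firm (outward FDI) 1256.55, borrowing by resident firms from foreign banks 1261.78, sale of domestic government bonds to non-residents 1259.19.)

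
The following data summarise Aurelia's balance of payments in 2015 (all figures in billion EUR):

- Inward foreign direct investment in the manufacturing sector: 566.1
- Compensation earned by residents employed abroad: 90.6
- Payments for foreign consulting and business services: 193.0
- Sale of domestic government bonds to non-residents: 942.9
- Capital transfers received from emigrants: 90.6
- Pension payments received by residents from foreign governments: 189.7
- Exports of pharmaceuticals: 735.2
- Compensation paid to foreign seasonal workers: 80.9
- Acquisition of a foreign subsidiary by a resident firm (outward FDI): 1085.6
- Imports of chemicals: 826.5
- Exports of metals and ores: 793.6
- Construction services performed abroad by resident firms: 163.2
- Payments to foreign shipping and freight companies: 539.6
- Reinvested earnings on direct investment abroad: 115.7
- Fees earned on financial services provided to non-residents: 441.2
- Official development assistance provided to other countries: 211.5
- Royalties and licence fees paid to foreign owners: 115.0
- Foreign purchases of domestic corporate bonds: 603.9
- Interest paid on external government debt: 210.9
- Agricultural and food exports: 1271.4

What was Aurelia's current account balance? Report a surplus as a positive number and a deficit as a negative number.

Goods: -826.5 + 793.6 + 735.2 + 1271.4 = 1973.7
Services: -115.0 - 539.6 + 441.2 - 193.0 + 163.2 = -243.2
Primary income: -80.9 + 115.7 - 210.9 + 90.6 = -85.5
Secondary income: 189.7 - 211.5 = -21.8
Current account = 1973.7 + (-243.2) + (-85.5) + (-21.8) = 1623.2
(Excluded from the current account — financial account: inward foreign direct investment in the manufacturing sector 566.1, sale of domestic government bonds to non-residents 942.9, acquisition of a foreign subsidiary by a resident firm (outward FDI) 1085.6, foreign purchases of domestic corporate bonds 603.9; capital account: capital transfers received from emigrants 90.6.)

1623.2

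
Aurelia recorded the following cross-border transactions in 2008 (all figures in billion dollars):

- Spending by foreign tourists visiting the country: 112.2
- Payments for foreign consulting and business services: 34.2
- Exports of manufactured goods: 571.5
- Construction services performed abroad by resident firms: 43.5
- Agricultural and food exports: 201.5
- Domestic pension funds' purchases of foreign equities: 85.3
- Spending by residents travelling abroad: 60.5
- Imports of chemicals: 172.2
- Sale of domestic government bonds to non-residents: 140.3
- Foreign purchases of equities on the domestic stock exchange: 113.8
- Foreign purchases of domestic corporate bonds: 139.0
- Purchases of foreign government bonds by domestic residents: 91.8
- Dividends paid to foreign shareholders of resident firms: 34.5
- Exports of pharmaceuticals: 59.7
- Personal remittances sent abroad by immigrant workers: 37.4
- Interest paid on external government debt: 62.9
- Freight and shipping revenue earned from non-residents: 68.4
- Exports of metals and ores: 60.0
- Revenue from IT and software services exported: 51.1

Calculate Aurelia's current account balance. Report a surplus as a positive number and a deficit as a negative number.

Goods: 571.5 + 59.7 + 60.0 - 172.2 + 201.5 = 720.5
Services: 43.5 - 60.5 + 51.1 - 34.2 + 112.2 + 68.4 = 180.5
Primary income: -34.5 - 62.9 = -97.4
Secondary income: -37.4
Current account = 720.5 + 180.5 + (-97.4) + (-37.4) = 766.2
(Excluded from the current account — financial account: domestic pension funds' purchases of foreign equities 85.3, sale of domestic government bonds to non-residents 140.3, foreign purchases of equities on the domestic stock exchange 113.8, foreign purchases of domestic corporate bonds 139.0, purchases of foreign government bonds by domestic residents 91.8.)

766.2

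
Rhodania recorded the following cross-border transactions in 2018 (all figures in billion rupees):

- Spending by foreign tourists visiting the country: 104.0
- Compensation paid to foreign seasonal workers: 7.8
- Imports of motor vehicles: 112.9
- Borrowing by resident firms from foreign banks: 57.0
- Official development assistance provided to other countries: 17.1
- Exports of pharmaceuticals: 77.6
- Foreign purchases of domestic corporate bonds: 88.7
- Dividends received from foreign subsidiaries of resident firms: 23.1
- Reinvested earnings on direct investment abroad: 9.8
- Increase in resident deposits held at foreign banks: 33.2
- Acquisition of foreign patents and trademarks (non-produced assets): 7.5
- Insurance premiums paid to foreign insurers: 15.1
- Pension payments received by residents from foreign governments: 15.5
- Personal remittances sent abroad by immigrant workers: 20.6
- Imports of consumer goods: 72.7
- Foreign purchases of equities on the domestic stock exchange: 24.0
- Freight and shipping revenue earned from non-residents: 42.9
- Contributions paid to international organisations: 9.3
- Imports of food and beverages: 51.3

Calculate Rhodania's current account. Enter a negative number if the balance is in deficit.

Goods: -72.7 - 51.3 - 112.9 + 77.6 = -159.3
Services: 42.9 + 104.0 - 15.1 = 131.8
Primary income: -7.8 + 9.8 + 23.1 = 25.1
Secondary income: -17.1 - 20.6 - 9.3 + 15.5 = -31.5
Current account = (-159.3) + 131.8 + 25.1 + (-31.5) = -33.9
(Excluded from the current account — financial account: borrowing by resident firms from foreign banks 57.0, foreign purchases of domestic corporate bonds 88.7, increase in resident deposits held at foreign banks 33.2, foreign purchases of equities on the domestic stock exchange 24.0; capital account: acquisition of foreign patents and trademarks (non-produced assets) 7.5.)

-33.9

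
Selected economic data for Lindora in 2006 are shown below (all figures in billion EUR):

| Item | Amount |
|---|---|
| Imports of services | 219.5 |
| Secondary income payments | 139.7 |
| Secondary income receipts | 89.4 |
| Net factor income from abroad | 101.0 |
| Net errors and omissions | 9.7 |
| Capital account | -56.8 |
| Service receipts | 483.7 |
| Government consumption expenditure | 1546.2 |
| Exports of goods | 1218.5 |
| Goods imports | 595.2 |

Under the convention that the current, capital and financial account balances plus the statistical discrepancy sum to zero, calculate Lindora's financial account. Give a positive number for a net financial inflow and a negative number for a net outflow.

-891.1

Goods balance = 1218.5 - 595.2 = 623.3
Services balance = 483.7 - 219.5 = 264.2
Trade balance (goods + services) = 623.3 + 264.2 = 887.5
Net primary income = 101.0
Net secondary income = 89.4 - 139.7 = -50.3
Current account = 887.5 + 101.0 + (-50.3) = 938.2
Financial account = -(938.2 + (-56.8) + 9.7) = -891.1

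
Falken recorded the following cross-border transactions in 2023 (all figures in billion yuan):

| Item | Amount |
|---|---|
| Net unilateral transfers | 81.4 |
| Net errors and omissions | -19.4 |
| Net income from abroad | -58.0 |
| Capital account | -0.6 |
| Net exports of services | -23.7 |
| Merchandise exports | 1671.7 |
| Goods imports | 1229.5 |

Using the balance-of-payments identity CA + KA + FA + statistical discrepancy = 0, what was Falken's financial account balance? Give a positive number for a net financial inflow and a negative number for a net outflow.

-421.9

Goods balance = 1671.7 - 1229.5 = 442.2
Services balance = -23.7
Trade balance (goods + services) = 442.2 + (-23.7) = 418.5
Net primary income = -58.0
Net secondary income = 81.4
Current account = 418.5 + (-58.0) + 81.4 = 441.9
Financial account = -(441.9 + (-0.6) + (-19.4)) = -421.9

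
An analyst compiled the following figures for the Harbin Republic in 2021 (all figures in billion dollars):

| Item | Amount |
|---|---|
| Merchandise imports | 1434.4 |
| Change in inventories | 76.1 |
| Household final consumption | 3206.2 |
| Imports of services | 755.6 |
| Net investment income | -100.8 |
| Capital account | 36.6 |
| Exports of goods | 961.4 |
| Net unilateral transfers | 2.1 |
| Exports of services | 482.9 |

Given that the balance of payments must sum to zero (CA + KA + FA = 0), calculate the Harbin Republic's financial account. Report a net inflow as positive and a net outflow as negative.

807.8

Goods balance = 961.4 - 1434.4 = -473.0
Services balance = 482.9 - 755.6 = -272.7
Trade balance (goods + services) = -473.0 + (-272.7) = -745.7
Net primary income = -100.8
Net secondary income = 2.1
Current account = -745.7 + (-100.8) + 2.1 = -844.4
Financial account = -(-844.4 + 36.6) = 807.8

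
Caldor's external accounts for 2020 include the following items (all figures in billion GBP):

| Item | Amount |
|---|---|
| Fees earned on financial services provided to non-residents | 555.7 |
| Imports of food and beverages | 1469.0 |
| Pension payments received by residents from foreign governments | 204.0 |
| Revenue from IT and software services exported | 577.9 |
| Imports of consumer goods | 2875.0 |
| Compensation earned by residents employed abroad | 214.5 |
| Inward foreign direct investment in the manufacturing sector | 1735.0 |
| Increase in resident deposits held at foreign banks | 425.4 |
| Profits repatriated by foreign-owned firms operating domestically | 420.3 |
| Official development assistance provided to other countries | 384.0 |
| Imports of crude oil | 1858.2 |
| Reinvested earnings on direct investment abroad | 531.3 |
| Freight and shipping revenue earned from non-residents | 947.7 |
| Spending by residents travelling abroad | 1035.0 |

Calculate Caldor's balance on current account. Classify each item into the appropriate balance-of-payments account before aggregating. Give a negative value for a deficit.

-5010.4

Goods: -1858.2 - 1469.0 - 2875.0 = -6202.2
Services: 947.7 - 1035.0 + 577.9 + 555.7 = 1046.3
Primary income: 531.3 - 420.3 + 214.5 = 325.5
Secondary income: 204.0 - 384.0 = -180.0
Current account = (-6202.2) + 1046.3 + 325.5 + (-180.0) = -5010.4
(Excluded from the current account — financial account: inward foreign direct investment in the manufacturing sector 1735.0, increase in resident deposits held at foreign banks 425.4.)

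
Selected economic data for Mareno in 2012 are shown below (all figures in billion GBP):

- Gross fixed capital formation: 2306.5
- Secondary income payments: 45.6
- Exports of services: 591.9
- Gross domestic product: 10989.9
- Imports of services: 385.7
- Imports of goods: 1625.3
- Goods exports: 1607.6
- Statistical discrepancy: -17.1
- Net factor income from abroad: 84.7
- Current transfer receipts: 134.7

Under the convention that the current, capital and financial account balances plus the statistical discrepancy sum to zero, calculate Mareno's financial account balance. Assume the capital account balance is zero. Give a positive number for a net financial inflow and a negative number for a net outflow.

Goods balance = 1607.6 - 1625.3 = -17.7
Services balance = 591.9 - 385.7 = 206.2
Trade balance (goods + services) = -17.7 + 206.2 = 188.5
Net primary income = 84.7
Net secondary income = 134.7 - 45.6 = 89.1
Current account = 188.5 + 84.7 + 89.1 = 362.3
Financial account = -(362.3 + (-17.1)) = -345.2

-345.2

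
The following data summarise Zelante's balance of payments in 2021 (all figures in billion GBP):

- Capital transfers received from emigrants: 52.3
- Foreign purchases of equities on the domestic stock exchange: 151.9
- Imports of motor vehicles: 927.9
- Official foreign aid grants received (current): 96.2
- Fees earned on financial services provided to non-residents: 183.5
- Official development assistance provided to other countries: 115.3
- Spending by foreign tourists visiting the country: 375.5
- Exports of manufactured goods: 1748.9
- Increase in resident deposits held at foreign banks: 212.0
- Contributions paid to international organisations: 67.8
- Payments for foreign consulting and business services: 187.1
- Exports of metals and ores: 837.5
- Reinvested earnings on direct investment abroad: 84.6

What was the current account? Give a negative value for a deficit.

Goods: -927.9 + 837.5 + 1748.9 = 1658.5
Services: 183.5 + 375.5 - 187.1 = 371.9
Primary income: 84.6
Secondary income: 96.2 - 67.8 - 115.3 = -86.9
Current account = 1658.5 + 371.9 + 84.6 + (-86.9) = 2028.1
(Excluded from the current account — capital account: capital transfers received from emigrants 52.3; financial account: foreign purchases of equities on the domestic stock exchange 151.9, increase in resident deposits held at foreign banks 212.0.)

2028.1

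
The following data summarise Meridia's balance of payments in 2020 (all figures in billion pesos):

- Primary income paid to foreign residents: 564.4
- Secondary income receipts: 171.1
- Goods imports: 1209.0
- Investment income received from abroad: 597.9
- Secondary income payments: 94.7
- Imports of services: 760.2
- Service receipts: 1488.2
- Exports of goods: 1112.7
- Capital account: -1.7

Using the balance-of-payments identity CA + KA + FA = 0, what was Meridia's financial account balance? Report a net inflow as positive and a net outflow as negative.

Goods balance = 1112.7 - 1209.0 = -96.3
Services balance = 1488.2 - 760.2 = 728.0
Trade balance (goods + services) = -96.3 + 728.0 = 631.7
Net primary income = 597.9 - 564.4 = 33.5
Net secondary income = 171.1 - 94.7 = 76.4
Current account = 631.7 + 33.5 + 76.4 = 741.6
Financial account = -(741.6 + (-1.7)) = -739.9

-739.9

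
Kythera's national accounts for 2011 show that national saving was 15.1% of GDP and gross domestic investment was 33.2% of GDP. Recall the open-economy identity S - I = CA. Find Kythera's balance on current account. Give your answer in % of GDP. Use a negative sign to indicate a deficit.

CA = S - I = 15.1 - 33.2 = -18.1

-18.1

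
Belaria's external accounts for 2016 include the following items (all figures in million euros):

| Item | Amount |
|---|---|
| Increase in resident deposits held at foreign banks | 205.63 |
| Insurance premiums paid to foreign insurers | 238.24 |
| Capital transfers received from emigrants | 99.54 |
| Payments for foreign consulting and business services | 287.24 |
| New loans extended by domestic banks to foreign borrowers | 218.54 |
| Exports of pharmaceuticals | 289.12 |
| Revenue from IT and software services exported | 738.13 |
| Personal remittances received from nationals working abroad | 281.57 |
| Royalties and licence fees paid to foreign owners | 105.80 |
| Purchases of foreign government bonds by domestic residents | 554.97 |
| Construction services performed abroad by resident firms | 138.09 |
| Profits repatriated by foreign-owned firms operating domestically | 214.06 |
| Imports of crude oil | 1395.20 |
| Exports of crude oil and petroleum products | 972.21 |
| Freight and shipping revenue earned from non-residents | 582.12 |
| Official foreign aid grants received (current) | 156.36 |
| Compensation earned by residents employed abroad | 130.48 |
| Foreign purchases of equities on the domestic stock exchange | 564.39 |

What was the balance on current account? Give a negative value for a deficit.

1047.54

Goods: 972.21 + 289.12 - 1395.20 = -133.87
Services: -238.24 + 582.12 + 138.09 - 287.24 + 738.13 - 105.80 = 827.06
Primary income: -214.06 + 130.48 = -83.58
Secondary income: 156.36 + 281.57 = 437.93
Current account = (-133.87) + 827.06 + (-83.58) + 437.93 = 1047.54
(Excluded from the current account — financial account: increase in resident deposits held at foreign banks 205.63, new loans extended by domestic banks to foreign borrowers 218.54, purchases of foreign government bonds by domestic residents 554.97, foreign purchases of equities on the domestic stock exchange 564.39; capital account: capital transfers received from emigrants 99.54.)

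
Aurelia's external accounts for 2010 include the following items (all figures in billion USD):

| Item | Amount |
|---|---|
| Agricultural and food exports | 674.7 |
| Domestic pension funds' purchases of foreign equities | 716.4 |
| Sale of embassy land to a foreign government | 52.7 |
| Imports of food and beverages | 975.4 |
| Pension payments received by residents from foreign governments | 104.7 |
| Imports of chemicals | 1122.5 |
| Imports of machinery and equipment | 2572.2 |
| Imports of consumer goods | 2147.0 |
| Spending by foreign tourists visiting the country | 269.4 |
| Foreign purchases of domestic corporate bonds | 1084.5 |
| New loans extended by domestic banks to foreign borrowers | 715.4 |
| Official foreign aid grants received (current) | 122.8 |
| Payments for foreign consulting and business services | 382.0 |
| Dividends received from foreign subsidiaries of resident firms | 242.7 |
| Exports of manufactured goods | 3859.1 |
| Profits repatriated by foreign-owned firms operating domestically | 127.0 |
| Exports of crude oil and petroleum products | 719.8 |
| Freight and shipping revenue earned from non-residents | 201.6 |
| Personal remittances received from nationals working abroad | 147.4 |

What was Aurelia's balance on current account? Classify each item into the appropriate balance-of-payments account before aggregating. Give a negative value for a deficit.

-983.9

Goods: 719.8 - 975.4 - 1122.5 + 3859.1 + 674.7 - 2572.2 - 2147.0 = -1563.5
Services: -382.0 + 269.4 + 201.6 = 89.0
Primary income: -127.0 + 242.7 = 115.7
Secondary income: 104.7 + 147.4 + 122.8 = 374.9
Current account = (-1563.5) + 89.0 + 115.7 + 374.9 = -983.9
(Excluded from the current account — financial account: domestic pension funds' purchases of foreign equities 716.4, foreign purchases of domestic corporate bonds 1084.5, new loans extended by domestic banks to foreign borrowers 715.4; capital account: sale of embassy land to a foreign government 52.7.)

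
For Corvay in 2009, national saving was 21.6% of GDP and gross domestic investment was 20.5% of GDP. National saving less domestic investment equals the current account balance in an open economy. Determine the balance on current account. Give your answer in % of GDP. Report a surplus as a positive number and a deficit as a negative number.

CA = S - I = 21.6 - 20.5 = 1.1

1.1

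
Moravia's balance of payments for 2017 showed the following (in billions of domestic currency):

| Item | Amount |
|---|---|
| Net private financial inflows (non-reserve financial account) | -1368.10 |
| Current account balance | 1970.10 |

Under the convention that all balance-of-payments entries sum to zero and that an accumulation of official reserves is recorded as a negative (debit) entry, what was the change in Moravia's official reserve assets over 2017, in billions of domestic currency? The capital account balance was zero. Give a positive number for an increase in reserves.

602.00

Official reserve transactions balance = -(1970.10 + (-1368.10)) = -602.00
An accumulation of reserves is recorded as a debit (negative entry), so the change in the stock of reserves is the negative of that balance.
Change in official reserves = -(-602.00) = 602.00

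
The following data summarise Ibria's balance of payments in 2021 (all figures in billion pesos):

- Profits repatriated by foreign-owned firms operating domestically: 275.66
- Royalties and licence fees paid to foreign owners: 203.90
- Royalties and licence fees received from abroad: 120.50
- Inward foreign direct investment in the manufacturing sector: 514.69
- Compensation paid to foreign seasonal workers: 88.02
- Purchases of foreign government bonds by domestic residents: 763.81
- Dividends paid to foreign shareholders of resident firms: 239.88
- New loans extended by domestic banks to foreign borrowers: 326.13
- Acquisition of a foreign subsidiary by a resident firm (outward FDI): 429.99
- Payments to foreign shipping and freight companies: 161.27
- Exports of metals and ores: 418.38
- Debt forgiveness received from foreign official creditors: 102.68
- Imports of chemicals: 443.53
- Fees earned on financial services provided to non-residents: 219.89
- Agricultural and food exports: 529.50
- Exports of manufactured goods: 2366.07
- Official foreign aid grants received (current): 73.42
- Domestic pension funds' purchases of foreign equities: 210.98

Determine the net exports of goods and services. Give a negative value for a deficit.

Goods: 529.50 + 2366.07 + 418.38 - 443.53 = 2870.42
Services: -203.90 - 161.27 + 219.89 + 120.50 = -24.78
Trade balance = 2870.42 + (-24.78) = 2845.64
(Excluded from the trade balance — primary income: profits repatriated by foreign-owned firms operating domestically 275.66, compensation paid to foreign seasonal workers 88.02, dividends paid to foreign shareholders of resident firms 239.88; financial account: inward foreign direct investment in the manufacturing sector 514.69, purchases of foreign government bonds by domestic residents 763.81, new loans extended by domestic banks to foreign borrowers 326.13, acquisition of a foreign subsidiary by a resident firm (outward FDI) 429.99, domestic pension funds' purchases of foreign equities 210.98; capital account: debt forgiveness received from foreign official creditors 102.68; secondary income: official foreign aid grants received (current) 73.42.)

2845.64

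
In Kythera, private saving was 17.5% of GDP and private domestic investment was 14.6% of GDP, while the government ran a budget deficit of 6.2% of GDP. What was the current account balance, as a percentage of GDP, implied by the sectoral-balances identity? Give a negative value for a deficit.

By the sectoral-balances identity, CA = (S_private - I) + (T - G).
Private balance = 17.5 - 14.6 = 2.9
Government balance (T - G) = -6.2
CA = 2.9 + (-6.2) = -3.3

-3.3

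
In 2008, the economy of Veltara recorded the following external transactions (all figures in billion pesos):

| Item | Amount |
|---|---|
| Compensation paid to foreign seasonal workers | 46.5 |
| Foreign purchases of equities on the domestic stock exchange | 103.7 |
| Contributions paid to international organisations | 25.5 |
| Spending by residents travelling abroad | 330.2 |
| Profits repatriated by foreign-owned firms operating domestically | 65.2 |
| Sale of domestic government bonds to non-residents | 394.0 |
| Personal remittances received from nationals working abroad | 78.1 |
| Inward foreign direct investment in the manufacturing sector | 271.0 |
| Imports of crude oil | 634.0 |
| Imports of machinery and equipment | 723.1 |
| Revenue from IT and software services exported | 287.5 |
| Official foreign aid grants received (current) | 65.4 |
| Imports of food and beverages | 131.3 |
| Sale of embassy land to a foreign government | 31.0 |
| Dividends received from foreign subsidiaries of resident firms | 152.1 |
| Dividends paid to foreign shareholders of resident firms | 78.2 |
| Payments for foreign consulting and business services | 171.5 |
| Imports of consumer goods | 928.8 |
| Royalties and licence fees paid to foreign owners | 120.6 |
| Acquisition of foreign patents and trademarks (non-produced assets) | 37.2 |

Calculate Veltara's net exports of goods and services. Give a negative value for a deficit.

Goods: -723.1 - 928.8 - 634.0 - 131.3 = -2417.2
Services: 287.5 - 171.5 - 120.6 - 330.2 = -334.8
Trade balance = -2417.2 + (-334.8) = -2752.0
(Excluded from the trade balance — primary income: compensation paid to foreign seasonal workers 46.5, profits repatriated by foreign-owned firms operating domestically 65.2, dividends received from foreign subsidiaries of resident firms 152.1, dividends paid to foreign shareholders of resident firms 78.2; financial account: foreign purchases of equities on the domestic stock exchange 103.7, sale of domestic government bonds to non-residents 394.0, inward foreign direct investment in the manufacturing sector 271.0; secondary income: contributions paid to international organisations 25.5, personal remittances received from nationals working abroad 78.1, official foreign aid grants received (current) 65.4; capital account: sale of embassy land to a foreign government 31.0, acquisition of foreign patents and trademarks (non-produced assets) 37.2.)

-2752.0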